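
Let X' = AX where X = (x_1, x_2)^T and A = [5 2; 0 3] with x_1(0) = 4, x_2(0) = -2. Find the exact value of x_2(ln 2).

-16

A = [[5,2],[0,3]]; eigenvalues λ = 5, 3.
Eigenvectors: (1,0) for λ=5, (1,-1) for λ=3.
From the initial condition, c_1 = 2, c_2 = 2.
x_2(ln 2) = (2)(2^5)(0) + (2)(2^3)(-1) = -16.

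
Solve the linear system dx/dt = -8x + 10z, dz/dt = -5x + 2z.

Coefficient matrix A = [[-8, 10], [-5, 2]].
Characteristic polynomial det(A - λI) = λ^2 + 6λ + 34 = 0.
Eigenvalues λ = -3 ± 5i (complex conjugate pair).
For λ=-3+5i: an eigenvector is (1,0) - i(-1,-1) = (1 + i, 0 + i).
A real fundamental pair from Re and Im of e^((-3+5i)t)v: X_1 = e^(-3t)(cos(5t)·(1,0) + sin(5t)·(-1,-1)), X_2 = e^(-3t)(sin(5t)·(1,0) - cos(5t)·(-1,-1)).
General solution: K_1X_1 + K_2X_2.

x(t) = -K_1e^(-3t)sin(5t) + K_1e^(-3t)cos(5t) + K_2e^(-3t)sin(5t) + K_2e^(-3t)cos(5t), z(t) = -K_1e^(-3t)sin(5t) + K_2e^(-3t)cos(5t)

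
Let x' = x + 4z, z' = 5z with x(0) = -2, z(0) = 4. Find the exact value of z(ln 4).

A = [[1,4],[0,5]]; eigenvalues λ = 1, 5.
Eigenvectors: (-1,0) for λ=1, (1,1) for λ=5.
From the initial condition, c_1 = 6, c_2 = 4.
z(ln 4) = (6)(4^1)(0) + (4)(4^5)(1) = 4096.

4096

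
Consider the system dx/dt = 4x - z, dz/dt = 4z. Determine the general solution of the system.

Coefficient matrix A = [[4, -1], [0, 4]].
Characteristic polynomial det(A - λI) = λ^2 - 8λ + 16 = 0.
Single eigenvalue λ = 4 with algebraic multiplicity 2.
Eigenvector v = (1,0); generalized eigenvector w with (A-λI)w=v is (-3,-1).
General solution: e^(4t)[c_1·v + c_2·(t·v + w)].

x(t) = c_1e^(4t) + c_2te^(4t) - 3c_2e^(4t), z(t) = -c_2e^(4t)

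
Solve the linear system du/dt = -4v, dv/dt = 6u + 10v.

Coefficient matrix A = [[0, -4], [6, 10]].
Characteristic polynomial det(A - λI) = λ^2 - 10λ + 24 = 0.
Eigenvalues λ = 6, 4.
For λ=6: (A-λI) row 1 is [-6, -4], so an eigenvector is (-2, 3).
For λ=4: (A-λI) row 1 is [-4, -4], so an eigenvector is (-1, 1).
General solution: K_1e^(6t)(-2,3) + K_2e^(4t)(-1,1).

u(t) = -2K_1e^(6t) - K_2e^(4t), v(t) = 3K_1e^(6t) + K_2e^(4t)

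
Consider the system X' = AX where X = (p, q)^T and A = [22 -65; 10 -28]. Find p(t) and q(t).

Coefficient matrix A = [[22, -65], [10, -28]].
Characteristic polynomial det(A - λI) = λ^2 + 6λ + 34 = 0.
Eigenvalues λ = -3 ± 5i (complex conjugate pair).
For λ=-3+5i: an eigenvector is (-2,-1) - i(3,1) = (-2 - 3i, -1 - i).
A real fundamental pair from Re and Im of e^((-3+5i)t)v: X_1 = e^(-3t)(cos(5t)·(-2,-1) + sin(5t)·(3,1)), X_2 = e^(-3t)(sin(5t)·(-2,-1) - cos(5t)·(3,1)).
General solution: C_1X_1 + C_2X_2.

p(t) = 3C_1e^(-3t)sin(5t) - 2C_1e^(-3t)cos(5t) - 2C_2e^(-3t)sin(5t) - 3C_2e^(-3t)cos(5t), q(t) = C_1e^(-3t)sin(5t) - C_1e^(-3t)cos(5t) - C_2e^(-3t)sin(5t) - C_2e^(-3t)cos(5t)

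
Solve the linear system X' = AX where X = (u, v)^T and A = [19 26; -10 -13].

Coefficient matrix A = [[19, 26], [-10, -13]].
Characteristic polynomial det(A - λI) = λ^2 - 6λ + 13 = 0.
Eigenvalues λ = 3 ± 2i (complex conjugate pair).
For λ=3+2i: an eigenvector is (-3,2) - i(2,-1) = (-3 - 2i, 2 + i).
A real fundamental pair from Re and Im of e^((3+2i)t)v: X_1 = e^(3t)(cos(2t)·(-3,2) + sin(2t)·(2,-1)), X_2 = e^(3t)(sin(2t)·(-3,2) - cos(2t)·(2,-1)).
General solution: C_1X_1 + C_2X_2.

u(t) = 2C_1e^(3t)sin(2t) - 3C_1e^(3t)cos(2t) - 3C_2e^(3t)sin(2t) - 2C_2e^(3t)cos(2t), v(t) = -C_1e^(3t)sin(2t) + 2C_1e^(3t)cos(2t) + 2C_2e^(3t)sin(2t) + C_2e^(3t)cos(2t)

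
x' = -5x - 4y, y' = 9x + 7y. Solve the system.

Coefficient matrix A = [[-5, -4], [9, 7]].
Characteristic polynomial det(A - λI) = λ^2 - 2λ + 1 = 0.
Single eigenvalue λ = 1 with algebraic multiplicity 2.
Eigenvector v = (2,-3); generalized eigenvector w with (A-λI)w=v is (-1,1).
General solution: e^(t)[c_1·v + c_2·(t·v + w)].

x(t) = 2c_1e^(t) + 2c_2te^(t) - c_2e^(t), y(t) = -3c_1e^(t) - 3c_2te^(t) + c_2e^(t)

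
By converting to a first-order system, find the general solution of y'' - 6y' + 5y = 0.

Let x_1 = y, x_2 = y'. Then x_1' = x_2 and x_2' = -5x_1 + 6x_2.
A = [[0,1],[-5,6]]; det(A-λI) = λ^2 - 6λ + 5.
Eigenvalues λ = 5, 1 with eigenvectors (1,5), (1,1).

y(t) = c_1e^(5t) + c_2e^(t)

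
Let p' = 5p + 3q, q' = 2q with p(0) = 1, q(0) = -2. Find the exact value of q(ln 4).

-32

A = [[5,3],[0,2]]; eigenvalues λ = 5, 2.
Eigenvectors: (1,0) for λ=5, (1,-1) for λ=2.
From the initial condition, c_1 = -1, c_2 = 2.
q(ln 4) = (-1)(4^5)(0) + (2)(4^2)(-1) = -32.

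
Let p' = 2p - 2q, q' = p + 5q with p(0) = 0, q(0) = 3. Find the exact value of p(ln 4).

-1152

A = [[2,-2],[1,5]]; eigenvalues λ = 3, 4.
Eigenvectors: (-2,1) for λ=3, (-1,1) for λ=4.
From the initial condition, c_1 = -3, c_2 = 6.
p(ln 4) = (-3)(4^3)(-2) + (6)(4^4)(-1) = -1152.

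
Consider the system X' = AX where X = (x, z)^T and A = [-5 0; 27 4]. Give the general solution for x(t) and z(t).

Coefficient matrix A = [[-5, 0], [27, 4]].
Characteristic polynomial det(A - λI) = λ^2 + λ - 20 = 0.
Eigenvalues λ = -5, 4.
For λ=-5: (A-λI) row 2 is [27, 9], so an eigenvector is (1, -3).
For λ=4: (A-λI) row 1 is [-9, 0], so an eigenvector is (0, -1).
General solution: K_1e^(-5t)(1,-3) + K_2e^(4t)(0,-1).

x(t) = K_1e^(-5t), z(t) = -3K_1e^(-5t) - K_2e^(4t)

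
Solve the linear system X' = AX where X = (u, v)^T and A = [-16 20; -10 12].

u(t) = -3C_1e^(-2t)sin(2t) - C_1e^(-2t)cos(2t) - C_2e^(-2t)sin(2t) + 3C_2e^(-2t)cos(2t), v(t) = -2C_1e^(-2t)sin(2t) - C_1e^(-2t)cos(2t) - C_2e^(-2t)sin(2t) + 2C_2e^(-2t)cos(2t)

Coefficient matrix A = [[-16, 20], [-10, 12]].
Characteristic polynomial det(A - λI) = λ^2 + 4λ + 8 = 0.
Eigenvalues λ = -2 ± 2i (complex conjugate pair).
For λ=-2+2i: an eigenvector is (-1,-1) - i(-3,-2) = (-1 + 3i, -1 + 2i).
A real fundamental pair from Re and Im of e^((-2+2i)t)v: X_1 = e^(-2t)(cos(2t)·(-1,-1) + sin(2t)·(-3,-2)), X_2 = e^(-2t)(sin(2t)·(-1,-1) - cos(2t)·(-3,-2)).
General solution: C_1X_1 + C_2X_2.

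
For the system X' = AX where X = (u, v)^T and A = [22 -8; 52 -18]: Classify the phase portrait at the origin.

A = [[22,-8],[52,-18]]; det(A-λI) = λ^2 - 4λ + 20.
λ = 2 ± 4i: positive real part.

unstable spiral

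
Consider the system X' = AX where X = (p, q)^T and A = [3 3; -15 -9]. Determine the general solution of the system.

Coefficient matrix A = [[3, 3], [-15, -9]].
Characteristic polynomial det(A - λI) = λ^2 + 6λ + 18 = 0.
Eigenvalues λ = -3 ± 3i (complex conjugate pair).
For λ=-3+3i: an eigenvector is (0,-1) - i(-1,2) = (0 + i, -1 - 2i).
A real fundamental pair from Re and Im of e^((-3+3i)t)v: X_1 = e^(-3t)(cos(3t)·(0,-1) + sin(3t)·(-1,2)), X_2 = e^(-3t)(sin(3t)·(0,-1) - cos(3t)·(-1,2)).
General solution: C_1X_1 + C_2X_2.

p(t) = -C_1e^(-3t)sin(3t) + C_2e^(-3t)cos(3t), q(t) = 2C_1e^(-3t)sin(3t) - C_1e^(-3t)cos(3t) - C_2e^(-3t)sin(3t) - 2C_2e^(-3t)cos(3t)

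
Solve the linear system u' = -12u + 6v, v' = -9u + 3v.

Coefficient matrix A = [[-12, 6], [-9, 3]].
Characteristic polynomial det(A - λI) = λ^2 + 9λ + 18 = 0.
Eigenvalues λ = -6, -3.
For λ=-6: (A-λI) row 1 is [-6, 6], so an eigenvector is (1, 1).
For λ=-3: (A-λI) row 1 is [-9, 6], so an eigenvector is (-2, -3).
General solution: K_1e^(-6t)(1,1) + K_2e^(-3t)(-2,-3).

u(t) = K_1e^(-6t) - 2K_2e^(-3t), v(t) = K_1e^(-6t) - 3K_2e^(-3t)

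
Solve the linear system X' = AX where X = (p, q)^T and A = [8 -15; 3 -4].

p(t) = -2K_1e^(2t)sin(3t) - K_1e^(2t)cos(3t) - K_2e^(2t)sin(3t) + 2K_2e^(2t)cos(3t), q(t) = -K_1e^(2t)sin(3t) + K_2e^(2t)cos(3t)

Coefficient matrix A = [[8, -15], [3, -4]].
Characteristic polynomial det(A - λI) = λ^2 - 4λ + 13 = 0.
Eigenvalues λ = 2 ± 3i (complex conjugate pair).
For λ=2+3i: an eigenvector is (-1,0) - i(-2,-1) = (-1 + 2i, 0 + i).
A real fundamental pair from Re and Im of e^((2+3i)t)v: X_1 = e^(2t)(cos(3t)·(-1,0) + sin(3t)·(-2,-1)), X_2 = e^(2t)(sin(3t)·(-1,0) - cos(3t)·(-2,-1)).
General solution: K_1X_1 + K_2X_2.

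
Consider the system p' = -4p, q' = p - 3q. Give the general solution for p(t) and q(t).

p(t) = -c_2e^(-4t), q(t) = c_1e^(-3t) + c_2e^(-4t)

Coefficient matrix A = [[-4, 0], [1, -3]].
Characteristic polynomial det(A - λI) = λ^2 + 7λ + 12 = 0.
Eigenvalues λ = -3, -4.
For λ=-3: (A-λI) row 1 is [-1, 0], so an eigenvector is (0, 1).
For λ=-4: (A-λI) row 2 is [1, 1], so an eigenvector is (-1, 1).
General solution: c_1e^(-3t)(0,1) + c_2e^(-4t)(-1,1).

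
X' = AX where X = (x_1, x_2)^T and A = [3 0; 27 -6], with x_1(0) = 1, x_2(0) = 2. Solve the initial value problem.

Coefficient matrix A = [[3, 0], [27, -6]].
Characteristic polynomial det(A - λI) = λ^2 + 3λ - 18 = 0.
Eigenvalues λ = -6, 3.
For λ=-6: (A-λI) row 1 is [9, 0], so an eigenvector is (0, -1).
For λ=3: (A-λI) row 2 is [27, -9], so an eigenvector is (1, 3).
General solution: c_1e^(-6t)(0,-1) + c_2e^(3t)(1,3).
Applying x_1(0)=1, x_2(0)=2 gives c_1=1, c_2=1.

x_1(t) = e^(3t), x_2(t) = 3e^(3t) - e^(-6t)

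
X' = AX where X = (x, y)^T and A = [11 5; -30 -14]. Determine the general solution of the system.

Coefficient matrix A = [[11, 5], [-30, -14]].
Characteristic polynomial det(A - λI) = λ^2 + 3λ - 4 = 0.
Eigenvalues λ = -4, 1.
For λ=-4: (A-λI) row 1 is [15, 5], so an eigenvector is (1, -3).
For λ=1: (A-λI) row 1 is [10, 5], so an eigenvector is (1, -2).
General solution: K_1e^(-4t)(1,-3) + K_2e^(t)(1,-2).

x(t) = K_1e^(-4t) + K_2e^(t), y(t) = -3K_1e^(-4t) - 2K_2e^(t)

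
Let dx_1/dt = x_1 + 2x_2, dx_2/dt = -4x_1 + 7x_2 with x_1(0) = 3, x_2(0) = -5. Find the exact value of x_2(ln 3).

A = [[1,2],[-4,7]]; eigenvalues λ = 5, 3.
Eigenvectors: (-1,-2) for λ=5, (1,1) for λ=3.
From the initial condition, c_1 = 8, c_2 = 11.
x_2(ln 3) = (8)(3^5)(-2) + (11)(3^3)(1) = -3591.

-3591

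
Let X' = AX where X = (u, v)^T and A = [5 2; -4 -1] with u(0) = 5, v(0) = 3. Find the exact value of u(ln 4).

800

A = [[5,2],[-4,-1]]; eigenvalues λ = 3, 1.
Eigenvectors: (-1,1) for λ=3, (-1,2) for λ=1.
From the initial condition, c_1 = -13, c_2 = 8.
u(ln 4) = (-13)(4^3)(-1) + (8)(4^1)(-1) = 800.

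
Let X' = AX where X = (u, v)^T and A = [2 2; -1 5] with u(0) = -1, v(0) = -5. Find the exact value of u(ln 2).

A = [[2,2],[-1,5]]; eigenvalues λ = 3, 4.
Eigenvectors: (2,1) for λ=3, (-1,-1) for λ=4.
From the initial condition, c_1 = 4, c_2 = 9.
u(ln 2) = (4)(2^3)(2) + (9)(2^4)(-1) = -80.

-80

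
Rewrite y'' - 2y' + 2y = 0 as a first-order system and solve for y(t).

Let x_1 = y, x_2 = y'. Then x_1' = x_2 and x_2' = -2x_1 + 2x_2.
A = [[0,1],[-2,2]]; det(A-λI) = λ^2 - 2λ + 2.
Eigenvalues λ = 1 ± i.

y(t) = C_1e^(t)cos(t) + C_2e^(t)sin(t)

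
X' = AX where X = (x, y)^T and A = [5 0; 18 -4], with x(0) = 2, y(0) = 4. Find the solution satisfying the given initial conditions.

x(t) = 2e^(5t), y(t) = 4e^(5t)

Coefficient matrix A = [[5, 0], [18, -4]].
Characteristic polynomial det(A - λI) = λ^2 - λ - 20 = 0.
Eigenvalues λ = 5, -4.
For λ=5: (A-λI) row 2 is [18, -9], so an eigenvector is (-1, -2).
For λ=-4: (A-λI) row 1 is [9, 0], so an eigenvector is (0, 1).
General solution: K_1e^(5t)(-1,-2) + K_2e^(-4t)(0,1).
Applying x(0)=2, y(0)=4 gives K_1=-2, K_2=0.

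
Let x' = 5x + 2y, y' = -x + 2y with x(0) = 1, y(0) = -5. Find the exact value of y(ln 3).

81

A = [[5,2],[-1,2]]; eigenvalues λ = 3, 4.
Eigenvectors: (-1,1) for λ=3, (-2,1) for λ=4.
From the initial condition, c_1 = -9, c_2 = 4.
y(ln 3) = (-9)(3^3)(1) + (4)(3^4)(1) = 81.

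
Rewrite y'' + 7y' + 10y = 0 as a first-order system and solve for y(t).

Let x_1 = y, x_2 = y'. Then x_1' = x_2 and x_2' = -10x_1 - 7x_2.
A = [[0,1],[-10,-7]]; det(A-λI) = λ^2 + 7λ + 10.
Eigenvalues λ = -2, -5 with eigenvectors (1,-2), (1,-5).

y(t) = C_1e^(-2t) + C_2e^(-5t)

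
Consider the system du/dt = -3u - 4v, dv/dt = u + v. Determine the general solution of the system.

Coefficient matrix A = [[-3, -4], [1, 1]].
Characteristic polynomial det(A - λI) = λ^2 + 2λ + 1 = 0.
Single eigenvalue λ = -1 with algebraic multiplicity 2.
Eigenvector v = (-2,1); generalized eigenvector w with (A-λI)w=v is (-3,2).
General solution: e^(-t)[c_1·v + c_2·(t·v + w)].

u(t) = -2c_1e^(-t) - 2c_2te^(-t) - 3c_2e^(-t), v(t) = c_1e^(-t) + c_2te^(-t) + 2c_2e^(-t)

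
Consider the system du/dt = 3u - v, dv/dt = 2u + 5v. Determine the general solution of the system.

u(t) = c_1e^(4t)sin(t) - c_2e^(4t)cos(t), v(t) = -c_1e^(4t)sin(t) - c_1e^(4t)cos(t) - c_2e^(4t)sin(t) + c_2e^(4t)cos(t)

Coefficient matrix A = [[3, -1], [2, 5]].
Characteristic polynomial det(A - λI) = λ^2 - 8λ + 17 = 0.
Eigenvalues λ = 4 ± i (complex conjugate pair).
For λ=4+i: an eigenvector is (0,-1) - i(1,-1) = (0 - i, -1 + i).
A real fundamental pair from Re and Im of e^((4+i)t)v: X_1 = e^(4t)(cos(t)·(0,-1) + sin(t)·(1,-1)), X_2 = e^(4t)(sin(t)·(0,-1) - cos(t)·(1,-1)).
General solution: c_1X_1 + c_2X_2.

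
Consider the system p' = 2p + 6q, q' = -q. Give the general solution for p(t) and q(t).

Coefficient matrix A = [[2, 6], [0, -1]].
Characteristic polynomial det(A - λI) = λ^2 - λ - 2 = 0.
Eigenvalues λ = -1, 2.
For λ=-1: (A-λI) row 1 is [3, 6], so an eigenvector is (-2, 1).
For λ=2: (A-λI) row 1 is [0, 6], so an eigenvector is (-1, 0).
General solution: C_1e^(-t)(-2,1) + C_2e^(2t)(-1,0).

p(t) = -2C_1e^(-t) - C_2e^(2t), q(t) = C_1e^(-t)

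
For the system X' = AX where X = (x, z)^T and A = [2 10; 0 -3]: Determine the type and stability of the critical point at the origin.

saddle

A = [[2,10],[0,-3]]; det(A-λI) = λ^2 + λ - 6.
λ = -3, 2: opposite signs.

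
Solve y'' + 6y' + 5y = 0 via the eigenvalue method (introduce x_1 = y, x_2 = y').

y(t) = K_1e^(-5t) + K_2e^(-t)

Let x_1 = y, x_2 = y'. Then x_1' = x_2 and x_2' = -5x_1 - 6x_2.
A = [[0,1],[-5,-6]]; det(A-λI) = λ^2 + 6λ + 5.
Eigenvalues λ = -5, -1 with eigenvectors (1,-5), (1,-1).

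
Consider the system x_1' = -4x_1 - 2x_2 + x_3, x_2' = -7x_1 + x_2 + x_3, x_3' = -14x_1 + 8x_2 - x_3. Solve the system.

x_1(t) = c_1e^(-4t) + c_3e^(-3t), x_2(t) = c_1e^(-4t) + c_2e^(3t) + c_3e^(-3t), x_3(t) = 2c_1e^(-4t) + 2c_2e^(3t) + 3c_3e^(-3t)

Coefficient matrix A = [[-4, -2, 1], [-7, 1, 1], [-14, 8, -1]].
det(A - λI) = 0 gives eigenvalues λ = -4, 3, -3.
For λ=-4: eigenvector (1,1,2).
For λ=3: eigenvector (0,1,2).
For λ=-3: eigenvector (1,1,3).
General solution: c_1e^(-4t)(1,1,2) + c_2e^(3t)(0,1,2) + c_3e^(-3t)(1,1,3).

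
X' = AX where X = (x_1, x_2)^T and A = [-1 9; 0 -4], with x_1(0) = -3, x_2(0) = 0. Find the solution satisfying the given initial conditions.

Coefficient matrix A = [[-1, 9], [0, -4]].
Characteristic polynomial det(A - λI) = λ^2 + 5λ + 4 = 0.
Eigenvalues λ = -4, -1.
For λ=-4: (A-λI) row 1 is [3, 9], so an eigenvector is (3, -1).
For λ=-1: (A-λI) row 1 is [0, 9], so an eigenvector is (-1, 0).
General solution: C_1e^(-4t)(3,-1) + C_2e^(-t)(-1,0).
Applying x_1(0)=-3, x_2(0)=0 gives C_1=0, C_2=3.

x_1(t) = -3e^(-t), x_2(t) = 0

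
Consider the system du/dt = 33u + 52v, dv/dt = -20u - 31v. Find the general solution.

Coefficient matrix A = [[33, 52], [-20, -31]].
Characteristic polynomial det(A - λI) = λ^2 - 2λ + 17 = 0.
Eigenvalues λ = 1 ± 4i (complex conjugate pair).
For λ=1+4i: an eigenvector is (3,-2) - i(-2,1) = (3 + 2i, -2 - i).
A real fundamental pair from Re and Im of e^((1+4i)t)v: X_1 = e^(t)(cos(4t)·(3,-2) + sin(4t)·(-2,1)), X_2 = e^(t)(sin(4t)·(3,-2) - cos(4t)·(-2,1)).
General solution: C_1X_1 + C_2X_2.

u(t) = -2C_1e^(t)sin(4t) + 3C_1e^(t)cos(4t) + 3C_2e^(t)sin(4t) + 2C_2e^(t)cos(4t), v(t) = C_1e^(t)sin(4t) - 2C_1e^(t)cos(4t) - 2C_2e^(t)sin(4t) - C_2e^(t)cos(4t)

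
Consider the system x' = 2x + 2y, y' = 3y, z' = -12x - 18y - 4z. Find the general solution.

Coefficient matrix A = [[2, 2, 0], [0, 3, 0], [-12, -18, -4]].
det(A - λI) = 0 gives eigenvalues λ = 2, 3, -4.
For λ=2: eigenvector (1,0,-2).
For λ=3: eigenvector (2,1,-6).
For λ=-4: eigenvector (0,0,1).
General solution: C_1e^(2t)(1,0,-2) + C_2e^(3t)(2,1,-6) + C_3e^(-4t)(0,0,1).

x(t) = C_1e^(2t) + 2C_2e^(3t), y(t) = C_2e^(3t), z(t) = -2C_1e^(2t) - 6C_2e^(3t) + C_3e^(-4t)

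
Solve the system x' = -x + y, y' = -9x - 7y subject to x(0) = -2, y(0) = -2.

Coefficient matrix A = [[-1, 1], [-9, -7]].
Characteristic polynomial det(A - λI) = λ^2 + 8λ + 16 = 0.
Single eigenvalue λ = -4 with algebraic multiplicity 2.
Eigenvector v = (1,-3); generalized eigenvector w with (A-λI)w=v is (0,1).
General solution: e^(-4t)[c_1·v + c_2·(t·v + w)].
Applying x(0)=-2, y(0)=-2 gives c_1=-2, c_2=-8.

x(t) = -8te^(-4t) - 2e^(-4t), y(t) = 24te^(-4t) - 2e^(-4t)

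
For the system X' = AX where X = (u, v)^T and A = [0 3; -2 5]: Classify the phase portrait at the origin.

unstable node

A = [[0,3],[-2,5]]; det(A-λI) = λ^2 - 5λ + 6.
λ = 2, 3: both positive.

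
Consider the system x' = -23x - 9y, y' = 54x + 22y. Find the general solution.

Coefficient matrix A = [[-23, -9], [54, 22]].
Characteristic polynomial det(A - λI) = λ^2 + λ - 20 = 0.
Eigenvalues λ = 4, -5.
For λ=4: (A-λI) row 1 is [-27, -9], so an eigenvector is (-1, 3).
For λ=-5: (A-λI) row 1 is [-18, -9], so an eigenvector is (1, -2).
General solution: c_1e^(4t)(-1,3) + c_2e^(-5t)(1,-2).

x(t) = -c_1e^(4t) + c_2e^(-5t), y(t) = 3c_1e^(4t) - 2c_2e^(-5t)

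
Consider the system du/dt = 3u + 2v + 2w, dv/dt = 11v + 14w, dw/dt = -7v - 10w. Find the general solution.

Coefficient matrix A = [[3, 2, 2], [0, 11, 14], [0, -7, -10]].
det(A - λI) = 0 gives eigenvalues λ = 3, 4, -3.
For λ=3: eigenvector (1,0,0).
For λ=4: eigenvector (2,2,-1).
For λ=-3: eigenvector (0,-1,1).
General solution: c_1e^(3t)(1,0,0) + c_2e^(4t)(2,2,-1) + c_3e^(-3t)(0,-1,1).

u(t) = c_1e^(3t) + 2c_2e^(4t), v(t) = 2c_2e^(4t) - c_3e^(-3t), w(t) = -c_2e^(4t) + c_3e^(-3t)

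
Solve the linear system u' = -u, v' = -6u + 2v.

u(t) = -K_2e^(-t), v(t) = -K_1e^(2t) - 2K_2e^(-t)

Coefficient matrix A = [[-1, 0], [-6, 2]].
Characteristic polynomial det(A - λI) = λ^2 - λ - 2 = 0.
Eigenvalues λ = 2, -1.
For λ=2: (A-λI) row 1 is [-3, 0], so an eigenvector is (0, -1).
For λ=-1: (A-λI) row 2 is [-6, 3], so an eigenvector is (-1, -2).
General solution: K_1e^(2t)(0,-1) + K_2e^(-t)(-1,-2).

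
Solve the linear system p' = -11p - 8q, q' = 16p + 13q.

p(t) = c_1e^(5t) + c_2e^(-3t), q(t) = -2c_1e^(5t) - c_2e^(-3t)

Coefficient matrix A = [[-11, -8], [16, 13]].
Characteristic polynomial det(A - λI) = λ^2 - 2λ - 15 = 0.
Eigenvalues λ = 5, -3.
For λ=5: (A-λI) row 1 is [-16, -8], so an eigenvector is (1, -2).
For λ=-3: (A-λI) row 1 is [-8, -8], so an eigenvector is (1, -1).
General solution: c_1e^(5t)(1,-2) + c_2e^(-3t)(1,-1).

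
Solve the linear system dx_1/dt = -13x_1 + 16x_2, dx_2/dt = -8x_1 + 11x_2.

x_1(t) = C_1e^(3t) + 2C_2e^(-5t), x_2(t) = C_1e^(3t) + C_2e^(-5t)

Coefficient matrix A = [[-13, 16], [-8, 11]].
Characteristic polynomial det(A - λI) = λ^2 + 2λ - 15 = 0.
Eigenvalues λ = 3, -5.
For λ=3: (A-λI) row 1 is [-16, 16], so an eigenvector is (1, 1).
For λ=-5: (A-λI) row 1 is [-8, 16], so an eigenvector is (2, 1).
General solution: C_1e^(3t)(1,1) + C_2e^(-5t)(2,1).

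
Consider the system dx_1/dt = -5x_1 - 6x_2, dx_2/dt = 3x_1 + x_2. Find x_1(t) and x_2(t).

x_1(t) = -K_1e^(-2t)sin(3t) - K_1e^(-2t)cos(3t) - K_2e^(-2t)sin(3t) + K_2e^(-2t)cos(3t), x_2(t) = K_1e^(-2t)cos(3t) + K_2e^(-2t)sin(3t)

Coefficient matrix A = [[-5, -6], [3, 1]].
Characteristic polynomial det(A - λI) = λ^2 + 4λ + 13 = 0.
Eigenvalues λ = -2 ± 3i (complex conjugate pair).
For λ=-2+3i: an eigenvector is (-1,1) - i(-1,0) = (-1 + i, 1).
A real fundamental pair from Re and Im of e^((-2+3i)t)v: X_1 = e^(-2t)(cos(3t)·(-1,1) + sin(3t)·(-1,0)), X_2 = e^(-2t)(sin(3t)·(-1,1) - cos(3t)·(-1,0)).
General solution: K_1X_1 + K_2X_2.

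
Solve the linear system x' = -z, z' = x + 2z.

Coefficient matrix A = [[0, -1], [1, 2]].
Characteristic polynomial det(A - λI) = λ^2 - 2λ + 1 = 0.
Single eigenvalue λ = 1 with algebraic multiplicity 2.
Eigenvector v = (-1,1); generalized eigenvector w with (A-λI)w=v is (-2,3).
General solution: e^(t)[c_1·v + c_2·(t·v + w)].

x(t) = -c_1e^(t) - c_2te^(t) - 2c_2e^(t), z(t) = c_1e^(t) + c_2te^(t) + 3c_2e^(t)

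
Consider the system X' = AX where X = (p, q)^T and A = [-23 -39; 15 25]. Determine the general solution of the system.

p(t) = 2K_1e^(t)sin(3t) + 3K_1e^(t)cos(3t) + 3K_2e^(t)sin(3t) - 2K_2e^(t)cos(3t), q(t) = -K_1e^(t)sin(3t) - 2K_1e^(t)cos(3t) - 2K_2e^(t)sin(3t) + K_2e^(t)cos(3t)

Coefficient matrix A = [[-23, -39], [15, 25]].
Characteristic polynomial det(A - λI) = λ^2 - 2λ + 10 = 0.
Eigenvalues λ = 1 ± 3i (complex conjugate pair).
For λ=1+3i: an eigenvector is (3,-2) - i(2,-1) = (3 - 2i, -2 + i).
A real fundamental pair from Re and Im of e^((1+3i)t)v: X_1 = e^(t)(cos(3t)·(3,-2) + sin(3t)·(2,-1)), X_2 = e^(t)(sin(3t)·(3,-2) - cos(3t)·(2,-1)).
General solution: K_1X_1 + K_2X_2.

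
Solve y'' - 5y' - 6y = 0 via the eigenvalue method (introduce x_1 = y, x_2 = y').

Let x_1 = y, x_2 = y'. Then x_1' = x_2 and x_2' = 6x_1 + 5x_2.
A = [[0,1],[6,5]]; det(A-λI) = λ^2 - 5λ - 6.
Eigenvalues λ = 6, -1 with eigenvectors (1,6), (1,-1).

y(t) = c_1e^(6t) + c_2e^(-t)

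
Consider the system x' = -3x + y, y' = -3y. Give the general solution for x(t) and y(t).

x(t) = -c_1e^(-3t) - c_2te^(-3t) + c_2e^(-3t), y(t) = -c_2e^(-3t)

Coefficient matrix A = [[-3, 1], [0, -3]].
Characteristic polynomial det(A - λI) = λ^2 + 6λ + 9 = 0.
Single eigenvalue λ = -3 with algebraic multiplicity 2.
Eigenvector v = (-1,0); generalized eigenvector w with (A-λI)w=v is (1,-1).
General solution: e^(-3t)[c_1·v + c_2·(t·v + w)].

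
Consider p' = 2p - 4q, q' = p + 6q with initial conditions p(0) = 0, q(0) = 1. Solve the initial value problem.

Coefficient matrix A = [[2, -4], [1, 6]].
Characteristic polynomial det(A - λI) = λ^2 - 8λ + 16 = 0.
Single eigenvalue λ = 4 with algebraic multiplicity 2.
Eigenvector v = (-2,1); generalized eigenvector w with (A-λI)w=v is (1,0).
General solution: e^(4t)[C_1·v + C_2·(t·v + w)].
Applying p(0)=0, q(0)=1 gives C_1=1, C_2=2.

p(t) = -4te^(4t), q(t) = 2te^(4t) + e^(4t)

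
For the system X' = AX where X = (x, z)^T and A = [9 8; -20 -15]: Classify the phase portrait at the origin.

stable spiral

A = [[9,8],[-20,-15]]; det(A-λI) = λ^2 + 6λ + 25.
λ = -3 ± 4i: negative real part.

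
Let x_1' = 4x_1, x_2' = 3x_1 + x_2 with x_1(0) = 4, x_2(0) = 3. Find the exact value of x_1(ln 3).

324

A = [[4,0],[3,1]]; eigenvalues λ = 1, 4.
Eigenvectors: (0,1) for λ=1, (-1,-1) for λ=4.
From the initial condition, c_1 = -1, c_2 = -4.
x_1(ln 3) = (-1)(3^1)(0) + (-4)(3^4)(-1) = 324.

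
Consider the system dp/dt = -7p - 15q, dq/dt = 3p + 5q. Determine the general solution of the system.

Coefficient matrix A = [[-7, -15], [3, 5]].
Characteristic polynomial det(A - λI) = λ^2 + 2λ + 10 = 0.
Eigenvalues λ = -1 ± 3i (complex conjugate pair).
For λ=-1+3i: an eigenvector is (-2,1) - i(-1,0) = (-2 + i, 1).
A real fundamental pair from Re and Im of e^((-1+3i)t)v: X_1 = e^(-t)(cos(3t)·(-2,1) + sin(3t)·(-1,0)), X_2 = e^(-t)(sin(3t)·(-2,1) - cos(3t)·(-1,0)).
General solution: C_1X_1 + C_2X_2.

p(t) = -C_1e^(-t)sin(3t) - 2C_1e^(-t)cos(3t) - 2C_2e^(-t)sin(3t) + C_2e^(-t)cos(3t), q(t) = C_1e^(-t)cos(3t) + C_2e^(-t)sin(3t)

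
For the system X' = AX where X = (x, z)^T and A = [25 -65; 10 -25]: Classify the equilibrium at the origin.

A = [[25,-65],[10,-25]]; det(A-λI) = λ^2 + 25.
λ = 0 ± 5i: zero real part.

center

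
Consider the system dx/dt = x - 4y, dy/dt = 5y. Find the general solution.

x(t) = -c_1e^(t) - c_2e^(5t), y(t) = c_2e^(5t)

Coefficient matrix A = [[1, -4], [0, 5]].
Characteristic polynomial det(A - λI) = λ^2 - 6λ + 5 = 0.
Eigenvalues λ = 1, 5.
For λ=1: (A-λI) row 1 is [0, -4], so an eigenvector is (-1, 0).
For λ=5: (A-λI) row 1 is [-4, -4], so an eigenvector is (-1, 1).
General solution: c_1e^(t)(-1,0) + c_2e^(5t)(-1,1).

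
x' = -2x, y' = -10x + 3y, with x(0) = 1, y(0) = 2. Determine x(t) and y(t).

x(t) = e^(-2t), y(t) = 2e^(-2t)

Coefficient matrix A = [[-2, 0], [-10, 3]].
Characteristic polynomial det(A - λI) = λ^2 - λ - 6 = 0.
Eigenvalues λ = 3, -2.
For λ=3: (A-λI) row 1 is [-5, 0], so an eigenvector is (0, 1).
For λ=-2: (A-λI) row 2 is [-10, 5], so an eigenvector is (1, 2).
General solution: C_1e^(3t)(0,1) + C_2e^(-2t)(1,2).
Applying x(0)=1, y(0)=2 gives C_1=0, C_2=1.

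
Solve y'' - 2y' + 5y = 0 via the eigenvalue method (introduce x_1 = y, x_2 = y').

Let x_1 = y, x_2 = y'. Then x_1' = x_2 and x_2' = -5x_1 + 2x_2.
A = [[0,1],[-5,2]]; det(A-λI) = λ^2 - 2λ + 5.
Eigenvalues λ = 1 ± 2i.

y(t) = K_1e^(t)cos(2t) + K_2e^(t)sin(2t)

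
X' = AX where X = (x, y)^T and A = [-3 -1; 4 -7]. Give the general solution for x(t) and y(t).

x(t) = -c_1e^(-5t) - c_2te^(-5t), y(t) = -2c_1e^(-5t) - 2c_2te^(-5t) + c_2e^(-5t)

Coefficient matrix A = [[-3, -1], [4, -7]].
Characteristic polynomial det(A - λI) = λ^2 + 10λ + 25 = 0.
Single eigenvalue λ = -5 with algebraic multiplicity 2.
Eigenvector v = (-1,-2); generalized eigenvector w with (A-λI)w=v is (0,1).
General solution: e^(-5t)[c_1·v + c_2·(t·v + w)].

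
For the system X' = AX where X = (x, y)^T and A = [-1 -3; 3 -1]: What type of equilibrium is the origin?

stable spiral

A = [[-1,-3],[3,-1]]; det(A-λI) = λ^2 + 2λ + 10.
λ = -1 ± 3i: negative real part.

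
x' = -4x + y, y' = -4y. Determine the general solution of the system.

x(t) = -c_1e^(-4t) - c_2te^(-4t) - 3c_2e^(-4t), y(t) = -c_2e^(-4t)

Coefficient matrix A = [[-4, 1], [0, -4]].
Characteristic polynomial det(A - λI) = λ^2 + 8λ + 16 = 0.
Single eigenvalue λ = -4 with algebraic multiplicity 2.
Eigenvector v = (-1,0); generalized eigenvector w with (A-λI)w=v is (-3,-1).
General solution: e^(-4t)[c_1·v + c_2·(t·v + w)].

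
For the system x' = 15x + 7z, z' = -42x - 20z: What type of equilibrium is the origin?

saddle

A = [[15,7],[-42,-20]]; det(A-λI) = λ^2 + 5λ - 6.
λ = -6, 1: opposite signs.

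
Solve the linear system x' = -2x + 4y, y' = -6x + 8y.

x(t) = -2K_1e^(4t) - K_2e^(2t), y(t) = -3K_1e^(4t) - K_2e^(2t)

Coefficient matrix A = [[-2, 4], [-6, 8]].
Characteristic polynomial det(A - λI) = λ^2 - 6λ + 8 = 0.
Eigenvalues λ = 4, 2.
For λ=4: (A-λI) row 1 is [-6, 4], so an eigenvector is (-2, -3).
For λ=2: (A-λI) row 1 is [-4, 4], so an eigenvector is (-1, -1).
General solution: K_1e^(4t)(-2,-3) + K_2e^(2t)(-1,-1).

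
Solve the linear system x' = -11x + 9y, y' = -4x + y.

x(t) = 3C_1e^(-5t) + 3C_2te^(-5t) + C_2e^(-5t), y(t) = 2C_1e^(-5t) + 2C_2te^(-5t) + C_2e^(-5t)

Coefficient matrix A = [[-11, 9], [-4, 1]].
Characteristic polynomial det(A - λI) = λ^2 + 10λ + 25 = 0.
Single eigenvalue λ = -5 with algebraic multiplicity 2.
Eigenvector v = (3,2); generalized eigenvector w with (A-λI)w=v is (1,1).
General solution: e^(-5t)[C_1·v + C_2·(t·v + w)].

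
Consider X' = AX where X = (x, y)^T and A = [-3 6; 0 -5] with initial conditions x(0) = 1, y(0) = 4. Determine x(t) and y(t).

x(t) = 13e^(-3t) - 12e^(-5t), y(t) = 4e^(-5t)

Coefficient matrix A = [[-3, 6], [0, -5]].
Characteristic polynomial det(A - λI) = λ^2 + 8λ + 15 = 0.
Eigenvalues λ = -5, -3.
For λ=-5: (A-λI) row 1 is [2, 6], so an eigenvector is (3, -1).
For λ=-3: (A-λI) row 1 is [0, 6], so an eigenvector is (-1, 0).
General solution: C_1e^(-5t)(3,-1) + C_2e^(-3t)(-1,0).
Applying x(0)=1, y(0)=4 gives C_1=-4, C_2=-13.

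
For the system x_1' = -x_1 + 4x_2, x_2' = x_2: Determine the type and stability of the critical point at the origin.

saddle

A = [[-1,4],[0,1]]; det(A-λI) = λ^2 - 1.
λ = 1, -1: opposite signs.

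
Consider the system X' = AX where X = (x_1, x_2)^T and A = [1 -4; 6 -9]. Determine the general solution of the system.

Coefficient matrix A = [[1, -4], [6, -9]].
Characteristic polynomial det(A - λI) = λ^2 + 8λ + 15 = 0.
Eigenvalues λ = -3, -5.
For λ=-3: (A-λI) row 1 is [4, -4], so an eigenvector is (1, 1).
For λ=-5: (A-λI) row 1 is [6, -4], so an eigenvector is (-2, -3).
General solution: c_1e^(-3t)(1,1) + c_2e^(-5t)(-2,-3).

x_1(t) = c_1e^(-3t) - 2c_2e^(-5t), x_2(t) = c_1e^(-3t) - 3c_2e^(-5t)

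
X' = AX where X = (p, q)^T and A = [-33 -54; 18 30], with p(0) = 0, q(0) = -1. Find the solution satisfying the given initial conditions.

p(t) = 6e^(3t) - 6e^(-6t), q(t) = -4e^(3t) + 3e^(-6t)

Coefficient matrix A = [[-33, -54], [18, 30]].
Characteristic polynomial det(A - λI) = λ^2 + 3λ - 18 = 0.
Eigenvalues λ = 3, -6.
For λ=3: (A-λI) row 1 is [-36, -54], so an eigenvector is (3, -2).
For λ=-6: (A-λI) row 1 is [-27, -54], so an eigenvector is (-2, 1).
General solution: C_1e^(3t)(3,-2) + C_2e^(-6t)(-2,1).
Applying p(0)=0, q(0)=-1 gives C_1=2, C_2=3.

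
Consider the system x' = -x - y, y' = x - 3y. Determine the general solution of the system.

x(t) = -c_1e^(-2t) - c_2te^(-2t), y(t) = -c_1e^(-2t) - c_2te^(-2t) + c_2e^(-2t)

Coefficient matrix A = [[-1, -1], [1, -3]].
Characteristic polynomial det(A - λI) = λ^2 + 4λ + 4 = 0.
Single eigenvalue λ = -2 with algebraic multiplicity 2.
Eigenvector v = (-1,-1); generalized eigenvector w with (A-λI)w=v is (0,1).
General solution: e^(-2t)[c_1·v + c_2·(t·v + w)].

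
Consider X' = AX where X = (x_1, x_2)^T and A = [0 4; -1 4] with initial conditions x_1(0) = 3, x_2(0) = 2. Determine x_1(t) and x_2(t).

Coefficient matrix A = [[0, 4], [-1, 4]].
Characteristic polynomial det(A - λI) = λ^2 - 4λ + 4 = 0.
Single eigenvalue λ = 2 with algebraic multiplicity 2.
Eigenvector v = (2,1); generalized eigenvector w with (A-λI)w=v is (-3,-1).
General solution: e^(2t)[c_1·v + c_2·(t·v + w)].
Applying x_1(0)=3, x_2(0)=2 gives c_1=3, c_2=1.

x_1(t) = 2te^(2t) + 3e^(2t), x_2(t) = te^(2t) + 2e^(2t)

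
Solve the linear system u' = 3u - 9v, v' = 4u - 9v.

Coefficient matrix A = [[3, -9], [4, -9]].
Characteristic polynomial det(A - λI) = λ^2 + 6λ + 9 = 0.
Single eigenvalue λ = -3 with algebraic multiplicity 2.
Eigenvector v = (-3,-2); generalized eigenvector w with (A-λI)w=v is (1,1).
General solution: e^(-3t)[c_1·v + c_2·(t·v + w)].

u(t) = -3c_1e^(-3t) - 3c_2te^(-3t) + c_2e^(-3t), v(t) = -2c_1e^(-3t) - 2c_2te^(-3t) + c_2e^(-3t)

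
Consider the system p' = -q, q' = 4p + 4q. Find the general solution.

p(t) = c_1e^(2t) + c_2te^(2t), q(t) = -2c_1e^(2t) - 2c_2te^(2t) - c_2e^(2t)

Coefficient matrix A = [[0, -1], [4, 4]].
Characteristic polynomial det(A - λI) = λ^2 - 4λ + 4 = 0.
Single eigenvalue λ = 2 with algebraic multiplicity 2.
Eigenvector v = (1,-2); generalized eigenvector w with (A-λI)w=v is (0,-1).
General solution: e^(2t)[c_1·v + c_2·(t·v + w)].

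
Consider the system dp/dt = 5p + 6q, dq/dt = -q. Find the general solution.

Coefficient matrix A = [[5, 6], [0, -1]].
Characteristic polynomial det(A - λI) = λ^2 - 4λ - 5 = 0.
Eigenvalues λ = 5, -1.
For λ=5: (A-λI) row 1 is [0, 6], so an eigenvector is (1, 0).
For λ=-1: (A-λI) row 1 is [6, 6], so an eigenvector is (1, -1).
General solution: c_1e^(5t)(1,0) + c_2e^(-t)(1,-1).

p(t) = c_1e^(5t) + c_2e^(-t), q(t) = -c_2e^(-t)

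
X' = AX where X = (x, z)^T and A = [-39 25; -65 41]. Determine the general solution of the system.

Coefficient matrix A = [[-39, 25], [-65, 41]].
Characteristic polynomial det(A - λI) = λ^2 - 2λ + 26 = 0.
Eigenvalues λ = 1 ± 5i (complex conjugate pair).
For λ=1+5i: an eigenvector is (-2,-3) - i(1,2) = (-2 - i, -3 - 2i).
A real fundamental pair from Re and Im of e^((1+5i)t)v: X_1 = e^(t)(cos(5t)·(-2,-3) + sin(5t)·(1,2)), X_2 = e^(t)(sin(5t)·(-2,-3) - cos(5t)·(1,2)).
General solution: C_1X_1 + C_2X_2.

x(t) = C_1e^(t)sin(5t) - 2C_1e^(t)cos(5t) - 2C_2e^(t)sin(5t) - C_2e^(t)cos(5t), z(t) = 2C_1e^(t)sin(5t) - 3C_1e^(t)cos(5t) - 3C_2e^(t)sin(5t) - 2C_2e^(t)cos(5t)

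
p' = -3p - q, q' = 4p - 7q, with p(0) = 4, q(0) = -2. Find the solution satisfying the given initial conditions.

Coefficient matrix A = [[-3, -1], [4, -7]].
Characteristic polynomial det(A - λI) = λ^2 + 10λ + 25 = 0.
Single eigenvalue λ = -5 with algebraic multiplicity 2.
Eigenvector v = (1,2); generalized eigenvector w with (A-λI)w=v is (1,1).
General solution: e^(-5t)[c_1·v + c_2·(t·v + w)].
Applying p(0)=4, q(0)=-2 gives c_1=-6, c_2=10.

p(t) = 10te^(-5t) + 4e^(-5t), q(t) = 20te^(-5t) - 2e^(-5t)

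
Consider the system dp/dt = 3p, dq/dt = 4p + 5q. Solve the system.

p(t) = K_2e^(3t), q(t) = -K_1e^(5t) - 2K_2e^(3t)

Coefficient matrix A = [[3, 0], [4, 5]].
Characteristic polynomial det(A - λI) = λ^2 - 8λ + 15 = 0.
Eigenvalues λ = 5, 3.
For λ=5: (A-λI) row 1 is [-2, 0], so an eigenvector is (0, -1).
For λ=3: (A-λI) row 2 is [4, 2], so an eigenvector is (1, -2).
General solution: K_1e^(5t)(0,-1) + K_2e^(3t)(1,-2).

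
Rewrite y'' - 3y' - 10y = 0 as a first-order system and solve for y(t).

Let x_1 = y, x_2 = y'. Then x_1' = x_2 and x_2' = 10x_1 + 3x_2.
A = [[0,1],[10,3]]; det(A-λI) = λ^2 - 3λ - 10.
Eigenvalues λ = 5, -2 with eigenvectors (1,5), (1,-2).

y(t) = c_1e^(5t) + c_2e^(-2t)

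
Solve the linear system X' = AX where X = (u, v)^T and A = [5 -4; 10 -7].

Coefficient matrix A = [[5, -4], [10, -7]].
Characteristic polynomial det(A - λI) = λ^2 + 2λ + 5 = 0.
Eigenvalues λ = -1 ± 2i (complex conjugate pair).
For λ=-1+2i: an eigenvector is (-1,-2) - i(1,1) = (-1 - i, -2 - i).
A real fundamental pair from Re and Im of e^((-1+2i)t)v: X_1 = e^(-t)(cos(2t)·(-1,-2) + sin(2t)·(1,1)), X_2 = e^(-t)(sin(2t)·(-1,-2) - cos(2t)·(1,1)).
General solution: C_1X_1 + C_2X_2.

u(t) = C_1e^(-t)sin(2t) - C_1e^(-t)cos(2t) - C_2e^(-t)sin(2t) - C_2e^(-t)cos(2t), v(t) = C_1e^(-t)sin(2t) - 2C_1e^(-t)cos(2t) - 2C_2e^(-t)sin(2t) - C_2e^(-t)cos(2t)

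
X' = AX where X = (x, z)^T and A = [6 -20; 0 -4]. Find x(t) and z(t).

Coefficient matrix A = [[6, -20], [0, -4]].
Characteristic polynomial det(A - λI) = λ^2 - 2λ - 24 = 0.
Eigenvalues λ = 6, -4.
For λ=6: (A-λI) row 1 is [0, -20], so an eigenvector is (-1, 0).
For λ=-4: (A-λI) row 1 is [10, -20], so an eigenvector is (2, 1).
General solution: K_1e^(6t)(-1,0) + K_2e^(-4t)(2,1).

x(t) = -K_1e^(6t) + 2K_2e^(-4t), z(t) = K_2e^(-4t)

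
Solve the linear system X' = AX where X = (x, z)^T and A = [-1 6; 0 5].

x(t) = -C_1e^(-t) + C_2e^(5t), z(t) = C_2e^(5t)

Coefficient matrix A = [[-1, 6], [0, 5]].
Characteristic polynomial det(A - λI) = λ^2 - 4λ - 5 = 0.
Eigenvalues λ = -1, 5.
For λ=-1: (A-λI) row 1 is [0, 6], so an eigenvector is (-1, 0).
For λ=5: (A-λI) row 1 is [-6, 6], so an eigenvector is (1, 1).
General solution: C_1e^(-t)(-1,0) + C_2e^(5t)(1,1).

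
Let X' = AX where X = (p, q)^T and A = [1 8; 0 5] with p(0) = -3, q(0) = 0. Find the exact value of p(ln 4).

A = [[1,8],[0,5]]; eigenvalues λ = 5, 1.
Eigenvectors: (-2,-1) for λ=5, (1,0) for λ=1.
From the initial condition, c_1 = 0, c_2 = -3.
p(ln 4) = (0)(4^5)(-2) + (-3)(4^1)(1) = -12.

-12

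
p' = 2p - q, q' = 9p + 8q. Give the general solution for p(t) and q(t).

Coefficient matrix A = [[2, -1], [9, 8]].
Characteristic polynomial det(A - λI) = λ^2 - 10λ + 25 = 0.
Single eigenvalue λ = 5 with algebraic multiplicity 2.
Eigenvector v = (1,-3); generalized eigenvector w with (A-λI)w=v is (0,-1).
General solution: e^(5t)[K_1·v + K_2·(t·v + w)].

p(t) = K_1e^(5t) + K_2te^(5t), q(t) = -3K_1e^(5t) - 3K_2te^(5t) - K_2e^(5t)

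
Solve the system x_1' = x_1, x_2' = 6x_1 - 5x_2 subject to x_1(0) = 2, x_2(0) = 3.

x_1(t) = 2e^(t), x_2(t) = 2e^(t) + e^(-5t)

Coefficient matrix A = [[1, 0], [6, -5]].
Characteristic polynomial det(A - λI) = λ^2 + 4λ - 5 = 0.
Eigenvalues λ = -5, 1.
For λ=-5: (A-λI) row 1 is [6, 0], so an eigenvector is (0, -1).
For λ=1: (A-λI) row 2 is [6, -6], so an eigenvector is (1, 1).
General solution: C_1e^(-5t)(0,-1) + C_2e^(t)(1,1).
Applying x_1(0)=2, x_2(0)=3 gives C_1=-1, C_2=2.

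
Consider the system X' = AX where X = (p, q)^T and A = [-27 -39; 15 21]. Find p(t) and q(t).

p(t) = -3K_1e^(-3t)sin(3t) + 2K_1e^(-3t)cos(3t) + 2K_2e^(-3t)sin(3t) + 3K_2e^(-3t)cos(3t), q(t) = 2K_1e^(-3t)sin(3t) - K_1e^(-3t)cos(3t) - K_2e^(-3t)sin(3t) - 2K_2e^(-3t)cos(3t)

Coefficient matrix A = [[-27, -39], [15, 21]].
Characteristic polynomial det(A - λI) = λ^2 + 6λ + 18 = 0.
Eigenvalues λ = -3 ± 3i (complex conjugate pair).
For λ=-3+3i: an eigenvector is (2,-1) - i(-3,2) = (2 + 3i, -1 - 2i).
A real fundamental pair from Re and Im of e^((-3+3i)t)v: X_1 = e^(-3t)(cos(3t)·(2,-1) + sin(3t)·(-3,2)), X_2 = e^(-3t)(sin(3t)·(2,-1) - cos(3t)·(-3,2)).
General solution: K_1X_1 + K_2X_2.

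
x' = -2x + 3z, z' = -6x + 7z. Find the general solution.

x(t) = -C_1e^(4t) - C_2e^(t), z(t) = -2C_1e^(4t) - C_2e^(t)

Coefficient matrix A = [[-2, 3], [-6, 7]].
Characteristic polynomial det(A - λI) = λ^2 - 5λ + 4 = 0.
Eigenvalues λ = 4, 1.
For λ=4: (A-λI) row 1 is [-6, 3], so an eigenvector is (-1, -2).
For λ=1: (A-λI) row 1 is [-3, 3], so an eigenvector is (-1, -1).
General solution: C_1e^(4t)(-1,-2) + C_2e^(t)(-1,-1).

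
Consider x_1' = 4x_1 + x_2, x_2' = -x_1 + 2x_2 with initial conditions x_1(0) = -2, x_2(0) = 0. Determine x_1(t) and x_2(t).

x_1(t) = -2te^(3t) - 2e^(3t), x_2(t) = 2te^(3t)

Coefficient matrix A = [[4, 1], [-1, 2]].
Characteristic polynomial det(A - λI) = λ^2 - 6λ + 9 = 0.
Single eigenvalue λ = 3 with algebraic multiplicity 2.
Eigenvector v = (1,-1); generalized eigenvector w with (A-λI)w=v is (3,-2).
General solution: e^(3t)[K_1·v + K_2·(t·v + w)].
Applying x_1(0)=-2, x_2(0)=0 gives K_1=4, K_2=-2.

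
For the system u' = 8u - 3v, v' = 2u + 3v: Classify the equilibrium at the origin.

A = [[8,-3],[2,3]]; det(A-λI) = λ^2 - 11λ + 30.
λ = 6, 5: both positive.

unstable node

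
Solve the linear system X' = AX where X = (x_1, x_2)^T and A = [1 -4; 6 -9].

Coefficient matrix A = [[1, -4], [6, -9]].
Characteristic polynomial det(A - λI) = λ^2 + 8λ + 15 = 0.
Eigenvalues λ = -3, -5.
For λ=-3: (A-λI) row 1 is [4, -4], so an eigenvector is (1, 1).
For λ=-5: (A-λI) row 1 is [6, -4], so an eigenvector is (2, 3).
General solution: C_1e^(-3t)(1,1) + C_2e^(-5t)(2,3).

x_1(t) = C_1e^(-3t) + 2C_2e^(-5t), x_2(t) = C_1e^(-3t) + 3C_2e^(-5t)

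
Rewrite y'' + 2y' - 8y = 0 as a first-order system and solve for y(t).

y(t) = c_1e^(2t) + c_2e^(-4t)

Let x_1 = y, x_2 = y'. Then x_1' = x_2 and x_2' = 8x_1 - 2x_2.
A = [[0,1],[8,-2]]; det(A-λI) = λ^2 + 2λ - 8.
Eigenvalues λ = 2, -4 with eigenvectors (1,2), (1,-4).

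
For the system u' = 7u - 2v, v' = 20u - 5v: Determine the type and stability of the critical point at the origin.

A = [[7,-2],[20,-5]]; det(A-λI) = λ^2 - 2λ + 5.
λ = 1 ± 2i: positive real part.

unstable spiral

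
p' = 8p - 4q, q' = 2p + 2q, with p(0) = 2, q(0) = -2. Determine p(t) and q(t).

Coefficient matrix A = [[8, -4], [2, 2]].
Characteristic polynomial det(A - λI) = λ^2 - 10λ + 24 = 0.
Eigenvalues λ = 6, 4.
For λ=6: (A-λI) row 1 is [2, -4], so an eigenvector is (-2, -1).
For λ=4: (A-λI) row 1 is [4, -4], so an eigenvector is (1, 1).
General solution: C_1e^(6t)(-2,-1) + C_2e^(4t)(1,1).
Applying p(0)=2, q(0)=-2 gives C_1=-4, C_2=-6.

p(t) = 8e^(6t) - 6e^(4t), q(t) = 4e^(6t) - 6e^(4t)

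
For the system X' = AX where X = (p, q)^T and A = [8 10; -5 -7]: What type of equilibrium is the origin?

saddle

A = [[8,10],[-5,-7]]; det(A-λI) = λ^2 - λ - 6.
λ = -2, 3: opposite signs.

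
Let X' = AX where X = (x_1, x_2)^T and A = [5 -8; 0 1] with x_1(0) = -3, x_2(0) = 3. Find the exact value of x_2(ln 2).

6

A = [[5,-8],[0,1]]; eigenvalues λ = 1, 5.
Eigenvectors: (-2,-1) for λ=1, (-1,0) for λ=5.
From the initial condition, c_1 = -3, c_2 = 9.
x_2(ln 2) = (-3)(2^1)(-1) + (9)(2^5)(0) = 6.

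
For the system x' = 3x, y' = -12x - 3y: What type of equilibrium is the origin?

saddle

A = [[3,0],[-12,-3]]; det(A-λI) = λ^2 - 9.
λ = -3, 3: opposite signs.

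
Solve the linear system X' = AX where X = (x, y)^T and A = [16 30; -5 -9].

Coefficient matrix A = [[16, 30], [-5, -9]].
Characteristic polynomial det(A - λI) = λ^2 - 7λ + 6 = 0.
Eigenvalues λ = 1, 6.
For λ=1: (A-λI) row 1 is [15, 30], so an eigenvector is (-2, 1).
For λ=6: (A-λI) row 1 is [10, 30], so an eigenvector is (3, -1).
General solution: c_1e^(t)(-2,1) + c_2e^(6t)(3,-1).

x(t) = -2c_1e^(t) + 3c_2e^(6t), y(t) = c_1e^(t) - c_2e^(6t)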